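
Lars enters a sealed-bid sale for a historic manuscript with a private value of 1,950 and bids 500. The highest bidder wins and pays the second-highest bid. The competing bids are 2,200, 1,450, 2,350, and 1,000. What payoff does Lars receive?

Highest competing bid: 2,350.
Lars's bid 500 is not the highest, so Lars loses, pays nothing, and earns zero payoff.

Payoff = 0.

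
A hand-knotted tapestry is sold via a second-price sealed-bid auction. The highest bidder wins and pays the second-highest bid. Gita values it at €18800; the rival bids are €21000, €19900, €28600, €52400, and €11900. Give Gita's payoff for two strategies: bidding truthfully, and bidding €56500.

The highest competing bid is €52400.
Bidding truthfully at €18800: the top bid is €52400 (a rival), so Gita loses. Payoff = €0.
Bidding €56500: Gita has the top bid, wins, and pays the second-highest bid €52400. Payoff = €18800 − €52400 = -€33600.
This is the dominant-strategy logic: truthful bidding weakly beats any alternative.

(a) €0  (b) -€33600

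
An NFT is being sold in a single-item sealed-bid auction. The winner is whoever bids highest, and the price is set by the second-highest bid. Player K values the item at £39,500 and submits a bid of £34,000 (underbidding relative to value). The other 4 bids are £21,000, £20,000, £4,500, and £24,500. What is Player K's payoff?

Highest competing bid: £24,500.
Player K's bid £34,000 is the highest overall, so Player K wins and pays the second-highest bid, £24,500.
Payoff = value − price = £39,500 − £24,500 = £15,000.

Payoff = £15,000.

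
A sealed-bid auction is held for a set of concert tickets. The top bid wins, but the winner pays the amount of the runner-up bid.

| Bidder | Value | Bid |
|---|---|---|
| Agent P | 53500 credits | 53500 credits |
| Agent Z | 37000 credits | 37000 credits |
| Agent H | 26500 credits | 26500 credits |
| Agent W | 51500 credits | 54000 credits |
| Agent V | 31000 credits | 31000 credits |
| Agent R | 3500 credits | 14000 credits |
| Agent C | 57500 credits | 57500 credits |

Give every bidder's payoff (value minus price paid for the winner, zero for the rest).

Agent P 0 credits, Agent Z 0 credits, Agent H 0 credits, Agent W 0 credits, Agent V 0 credits, Agent R 0 credits, Agent C 3500 credits.

Sorted high to low: Agent C 57500 credits, then Agent W 54000 credits, then Agent P 53500 credits, then Agent Z 37000 credits, then Agent V 31000 credits, then Agent H 26500 credits, then Agent R 14000 credits.
Agent C has the top bid and wins; the price is the second-highest bid, 54000 credits.
Agent C's payoff = 57500 credits − 54000 credits = 3500 credits. All other bidders lose, so their payoff is 0.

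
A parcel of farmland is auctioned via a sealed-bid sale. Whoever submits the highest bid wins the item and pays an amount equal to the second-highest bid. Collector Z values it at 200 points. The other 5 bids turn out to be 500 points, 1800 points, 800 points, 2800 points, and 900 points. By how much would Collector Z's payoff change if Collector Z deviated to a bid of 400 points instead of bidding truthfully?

The highest competing bid is 2800 points.
Bidding truthfully at 200 points: the top bid is 2800 points (a rival), so Collector Z loses. Payoff = 0 points.
Bidding 400 points: the top bid is 2800 points (a rival), so Collector Z loses. Payoff = 0 points.
Change = 0 points − 0 points = 0 points.
The bid only affects whether you win, not the price — here both bids land on the same side of the top rival bid, so the deviation is payoff-neutral.

0 points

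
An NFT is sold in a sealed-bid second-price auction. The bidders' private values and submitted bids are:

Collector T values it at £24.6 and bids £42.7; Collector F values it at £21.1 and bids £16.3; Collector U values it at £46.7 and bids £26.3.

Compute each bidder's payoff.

Sorted high to low: Collector T £42.7; Collector U £26.3; Collector F £16.3.
Collector T has the top bid and wins; the price is the second-highest bid, £26.3.
Collector T's payoff = £24.6 − £26.3 = -£1.7. All other bidders lose, so their payoff is 0.

Payoffs: Collector T -£1.7, Collector F £0.0, Collector U £0.0.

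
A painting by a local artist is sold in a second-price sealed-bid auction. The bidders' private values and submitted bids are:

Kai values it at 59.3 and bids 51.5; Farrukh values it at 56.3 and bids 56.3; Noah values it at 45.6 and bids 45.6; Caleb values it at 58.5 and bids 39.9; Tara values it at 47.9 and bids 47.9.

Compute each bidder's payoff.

Kai 0.0, Farrukh 4.8, Noah 0.0, Caleb 0.0, Tara 0.0.

Bids in descending order: Farrukh 56.3, then Kai 51.5, then Tara 47.9, then Noah 45.6, then Caleb 39.9.
Farrukh has the top bid and wins; the price is the second-highest bid, 51.5.
Farrukh's payoff = 56.3 − 51.5 = 4.8. All other bidders lose, so their payoff is 0.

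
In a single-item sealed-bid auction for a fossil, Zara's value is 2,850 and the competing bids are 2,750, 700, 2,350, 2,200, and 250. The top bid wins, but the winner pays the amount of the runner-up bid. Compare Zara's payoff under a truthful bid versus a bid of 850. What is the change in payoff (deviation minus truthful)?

Payoff change: -100.

The highest competing bid is 2,750.
Bidding truthfully at 2,850: Zara has the top bid, wins, and pays the second-highest bid 2,750. Payoff = 2,850 − 2,750 = 100.
Bidding 850: the top bid is 2,750 (a rival), so Zara loses. Payoff = 0.
Change = 0 − 100 = -100.
Deviating from a truthful bid can only lose payoff in a second-price auction — never gain.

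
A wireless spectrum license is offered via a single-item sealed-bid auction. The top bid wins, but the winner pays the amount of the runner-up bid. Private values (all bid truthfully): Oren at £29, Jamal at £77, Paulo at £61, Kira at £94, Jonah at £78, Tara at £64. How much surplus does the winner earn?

Surplus = £16.

Ranking the bids: Kira £94; Jonah £78; Jamal £77; Tara £64; Paulo £61; Oren £29.
Kira wins with the top bid and pays the second-highest, £78.
Surplus = £94 − £78 = £16.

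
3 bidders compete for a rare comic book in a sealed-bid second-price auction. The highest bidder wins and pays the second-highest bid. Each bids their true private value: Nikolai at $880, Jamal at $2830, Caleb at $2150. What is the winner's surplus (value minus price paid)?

Surplus = $680.

Ordered from highest: Jamal $2830 > Caleb $2150 > Nikolai $880.
Jamal wins with the top bid and pays the second-highest, $2150.
Surplus = $2830 − $2150 = $680.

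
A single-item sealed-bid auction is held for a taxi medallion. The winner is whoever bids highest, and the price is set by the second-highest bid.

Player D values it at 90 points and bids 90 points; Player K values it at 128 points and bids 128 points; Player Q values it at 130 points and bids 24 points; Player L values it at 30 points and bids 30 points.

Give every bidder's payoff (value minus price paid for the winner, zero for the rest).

Payoffs: Player D 0 points, Player K 38 points, Player Q 0 points, Player L 0 points.

Sorted high to low: Player K 128 points, then Player D 90 points, then Player L 30 points, then Player Q 24 points.
Player K has the top bid and wins; the price is the second-highest bid, 90 points.
Player K's payoff = 128 points − 90 points = 38 points. All other bidders lose, so their payoff is 0.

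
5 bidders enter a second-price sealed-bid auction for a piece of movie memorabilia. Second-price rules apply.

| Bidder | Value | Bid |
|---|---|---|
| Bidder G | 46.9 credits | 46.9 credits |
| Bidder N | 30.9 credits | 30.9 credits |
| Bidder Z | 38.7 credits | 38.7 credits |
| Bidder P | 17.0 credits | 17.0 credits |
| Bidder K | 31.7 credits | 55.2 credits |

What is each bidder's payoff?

Sorted high to low: Bidder K 55.2 credits > Bidder G 46.9 credits > Bidder Z 38.7 credits > Bidder N 30.9 credits > Bidder P 17.0 credits.
Bidder K has the top bid and wins; the price is the second-highest bid, 46.9 credits.
Bidder K's payoff = 31.7 credits − 46.9 credits = -15.2 credits. All other bidders lose, so their payoff is 0.

Payoffs: Bidder G 0.0 credits, Bidder N 0.0 credits, Bidder Z 0.0 credits, Bidder P 0.0 credits, Bidder K -15.2 credits.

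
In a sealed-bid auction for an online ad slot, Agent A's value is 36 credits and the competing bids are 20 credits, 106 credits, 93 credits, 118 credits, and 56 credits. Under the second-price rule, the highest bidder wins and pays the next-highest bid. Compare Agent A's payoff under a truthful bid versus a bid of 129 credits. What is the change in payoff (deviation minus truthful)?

-82 credits

The highest competing bid is 118 credits.
Bidding truthfully at 36 credits: the top bid is 118 credits (a rival), so Agent A loses. Payoff = 0 credits.
Bidding 129 credits: Agent A has the top bid, wins, and pays the second-highest bid 118 credits. Payoff = 36 credits − 118 credits = -82 credits.
Change = -82 credits − 0 credits = -82 credits.
Deviating from a truthful bid can only lose payoff in a second-price auction — never gain.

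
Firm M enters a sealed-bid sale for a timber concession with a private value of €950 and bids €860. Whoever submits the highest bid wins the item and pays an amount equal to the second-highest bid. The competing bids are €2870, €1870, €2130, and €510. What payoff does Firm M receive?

€0

Highest competing bid: €2870.
Firm M's bid €860 is not the highest, so Firm M loses, pays nothing, and earns zero payoff.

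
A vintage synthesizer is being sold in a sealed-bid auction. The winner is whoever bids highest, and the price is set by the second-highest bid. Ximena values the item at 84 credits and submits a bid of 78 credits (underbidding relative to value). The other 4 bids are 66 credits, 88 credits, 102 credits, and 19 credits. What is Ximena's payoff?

Payoff = 0 credits.

Highest competing bid: 102 credits.
Ximena's bid 78 credits is not the highest, so Ximena loses, pays nothing, and earns zero payoff.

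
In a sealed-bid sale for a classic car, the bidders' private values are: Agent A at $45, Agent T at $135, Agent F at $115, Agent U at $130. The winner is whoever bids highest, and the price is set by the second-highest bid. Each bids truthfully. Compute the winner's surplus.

Sorted high to low: Agent T $135, then Agent U $130, then Agent F $115, then Agent A $45.
Agent T wins with the top bid and pays the second-highest, $130.
Surplus = $135 − $130 = $5.

Winner's surplus: $5.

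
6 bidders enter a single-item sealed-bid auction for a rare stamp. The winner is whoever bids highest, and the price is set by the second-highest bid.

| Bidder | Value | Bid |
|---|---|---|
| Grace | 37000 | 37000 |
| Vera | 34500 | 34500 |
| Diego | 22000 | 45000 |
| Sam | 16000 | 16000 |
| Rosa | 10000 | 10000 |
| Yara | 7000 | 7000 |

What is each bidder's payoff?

Payoffs: Grace 0, Vera 0, Diego -15000, Sam 0, Rosa 0, Yara 0.

Ordered from highest: Diego 45000 > Grace 37000 > Vera 34500 > Sam 16000 > Rosa 10000 > Yara 7000.
Diego has the top bid and wins; the price is the second-highest bid, 37000.
Diego's payoff = 22000 − 37000 = -15000. All other bidders lose, so their payoff is 0.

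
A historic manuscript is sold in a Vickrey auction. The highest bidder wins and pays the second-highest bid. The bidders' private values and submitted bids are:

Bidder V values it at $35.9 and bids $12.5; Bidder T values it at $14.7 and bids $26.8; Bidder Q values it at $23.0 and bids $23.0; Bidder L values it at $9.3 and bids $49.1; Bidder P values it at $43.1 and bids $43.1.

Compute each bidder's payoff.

Ranking the bids: Bidder L $49.1 > Bidder P $43.1 > Bidder T $26.8 > Bidder Q $23.0 > Bidder V $12.5.
Bidder L has the top bid and wins; the price is the second-highest bid, $43.1.
Bidder L's payoff = $9.3 − $43.1 = -$33.8. All other bidders lose, so their payoff is 0.

Bidder V $0.0, Bidder T $0.0, Bidder Q $0.0, Bidder L -$33.8, Bidder P $0.0.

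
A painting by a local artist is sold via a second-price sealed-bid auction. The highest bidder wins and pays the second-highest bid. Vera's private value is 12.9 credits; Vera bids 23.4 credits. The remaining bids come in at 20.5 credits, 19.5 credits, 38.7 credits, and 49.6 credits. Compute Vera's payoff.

Highest competing bid: 49.6 credits.
Vera's bid 23.4 credits is not the highest, so Vera loses, pays nothing, and earns zero payoff.

Vera's payoff: 0.0 credits.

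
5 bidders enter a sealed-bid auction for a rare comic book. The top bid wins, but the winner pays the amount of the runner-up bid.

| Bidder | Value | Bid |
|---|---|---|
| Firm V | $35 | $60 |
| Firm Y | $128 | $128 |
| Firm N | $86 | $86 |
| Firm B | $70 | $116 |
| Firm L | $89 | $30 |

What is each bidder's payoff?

Payoffs: Firm V $0, Firm Y $12, Firm N $0, Firm B $0, Firm L $0.

Ranking the bids: Firm Y $128; Firm B $116; Firm N $86; Firm V $60; Firm L $30.
Firm Y has the top bid and wins; the price is the second-highest bid, $116.
Firm Y's payoff = $128 − $116 = $12. All other bidders lose, so their payoff is 0.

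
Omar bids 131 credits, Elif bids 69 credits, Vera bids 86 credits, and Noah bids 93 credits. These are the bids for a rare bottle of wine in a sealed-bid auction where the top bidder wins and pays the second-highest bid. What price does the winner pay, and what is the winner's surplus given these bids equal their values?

Ranking the bids: Omar 131 credits > Noah 93 credits > Vera 86 credits > Elif 69 credits.
Omar is the highest bidder, so Omar wins.
Under the second-price rule, the price is the second-highest bid: 93 credits.
Surplus = 131 credits − 93 credits = 38 credits.

Price 93 credits; surplus 38 credits.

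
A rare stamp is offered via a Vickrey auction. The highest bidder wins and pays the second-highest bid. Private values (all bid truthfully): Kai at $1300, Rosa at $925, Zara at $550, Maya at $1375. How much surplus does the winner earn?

$75

Ordered from highest: Maya $1375, then Kai $1300, then Rosa $925, then Zara $550.
Maya wins with the top bid and pays the second-highest, $1300.
Surplus = $1375 − $1300 = $75.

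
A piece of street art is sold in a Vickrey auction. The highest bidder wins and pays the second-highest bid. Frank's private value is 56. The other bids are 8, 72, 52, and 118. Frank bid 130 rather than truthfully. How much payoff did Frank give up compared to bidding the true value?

62

The highest competing bid is 118.
Bidding truthfully at 56: the top bid is 118 (a rival), so Frank loses. Payoff = 0.
Bidding 130: Frank has the top bid, wins, and pays the second-highest bid 118. Payoff = 56 − 118 = -62.
Regret = truthful payoff − actual payoff = 0 − -62 = 62.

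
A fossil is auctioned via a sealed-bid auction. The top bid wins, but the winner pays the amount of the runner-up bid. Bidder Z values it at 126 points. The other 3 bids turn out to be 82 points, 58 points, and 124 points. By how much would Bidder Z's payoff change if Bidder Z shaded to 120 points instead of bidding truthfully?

The highest competing bid is 124 points.
Bidding truthfully at 126 points: Bidder Z has the top bid, wins, and pays the second-highest bid 124 points. Payoff = 126 points − 124 points = 2 points.
Bidding 120 points: the top bid is 124 points (a rival), so Bidder Z loses. Payoff = 0 points.
Change = 0 points − 2 points = -2 points.
Deviating from a truthful bid can only lose payoff in a second-price auction — never gain.

Payoff change: -2 points.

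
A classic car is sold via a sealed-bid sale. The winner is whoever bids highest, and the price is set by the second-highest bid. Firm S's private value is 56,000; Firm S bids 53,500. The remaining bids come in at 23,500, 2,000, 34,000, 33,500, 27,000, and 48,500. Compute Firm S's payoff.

Highest competing bid: 48,500.
Firm S's bid 53,500 is the highest overall, so Firm S wins and pays the second-highest bid, 48,500.
Payoff = value − price = 56,000 − 48,500 = 7,500.

Firm S's payoff: 7,500.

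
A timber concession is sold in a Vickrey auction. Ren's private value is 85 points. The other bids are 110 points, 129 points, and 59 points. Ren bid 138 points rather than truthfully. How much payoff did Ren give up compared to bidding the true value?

The highest competing bid is 129 points.
Bidding truthfully at 85 points: the top bid is 129 points (a rival), so Ren loses. Payoff = 0 points.
Bidding 138 points: Ren has the top bid, wins, and pays the second-highest bid 129 points. Payoff = 85 points − 129 points = -44 points.
Regret = truthful payoff − actual payoff = 0 points − -44 points = 44 points.

Payoff forgone: 44 points.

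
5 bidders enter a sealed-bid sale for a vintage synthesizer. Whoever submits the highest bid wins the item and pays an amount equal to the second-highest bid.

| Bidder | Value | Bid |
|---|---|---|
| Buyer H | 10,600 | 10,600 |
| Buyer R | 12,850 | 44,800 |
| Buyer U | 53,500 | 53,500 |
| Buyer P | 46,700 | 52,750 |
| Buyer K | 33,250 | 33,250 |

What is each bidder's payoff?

Ordered from highest: Buyer U 53,500; Buyer P 52,750; Buyer R 44,800; Buyer K 33,250; Buyer H 10,600.
Buyer U has the top bid and wins; the price is the second-highest bid, 52,750.
Buyer U's payoff = 53,500 − 52,750 = 750. All other bidders lose, so their payoff is 0.

Payoffs: Buyer H 0, Buyer R 0, Buyer U 750, Buyer P 0, Buyer K 0.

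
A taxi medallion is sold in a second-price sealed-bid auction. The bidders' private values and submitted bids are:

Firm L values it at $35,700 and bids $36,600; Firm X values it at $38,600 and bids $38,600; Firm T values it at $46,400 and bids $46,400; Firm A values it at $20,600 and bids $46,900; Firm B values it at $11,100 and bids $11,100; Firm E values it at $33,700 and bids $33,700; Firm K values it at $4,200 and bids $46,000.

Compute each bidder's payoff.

Payoffs: Firm L $0, Firm X $0, Firm T $0, Firm A -$25,800, Firm B $0, Firm E $0, Firm K $0.

Bids in descending order: Firm A $46,900, then Firm T $46,400, then Firm K $46,000, then Firm X $38,600, then Firm L $36,600, then Firm E $33,700, then Firm B $11,100.
Firm A has the top bid and wins; the price is the second-highest bid, $46,400.
Firm A's payoff = $20,600 − $46,400 = -$25,800. All other bidders lose, so their payoff is 0.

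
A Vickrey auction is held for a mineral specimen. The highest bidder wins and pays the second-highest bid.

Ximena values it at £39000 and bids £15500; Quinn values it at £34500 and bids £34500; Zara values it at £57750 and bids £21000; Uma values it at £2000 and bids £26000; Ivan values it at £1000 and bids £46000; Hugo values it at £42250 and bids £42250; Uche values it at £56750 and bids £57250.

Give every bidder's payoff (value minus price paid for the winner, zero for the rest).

Bids in descending order: Uche £57250 > Ivan £46000 > Hugo £42250 > Quinn £34500 > Uma £26000 > Zara £21000 > Ximena £15500.
Uche has the top bid and wins; the price is the second-highest bid, £46000.
Uche's payoff = £56750 − £46000 = £10750. All other bidders lose, so their payoff is 0.

Payoffs: Ximena £0, Quinn £0, Zara £0, Uma £0, Ivan £0, Hugo £0, Uche £10750.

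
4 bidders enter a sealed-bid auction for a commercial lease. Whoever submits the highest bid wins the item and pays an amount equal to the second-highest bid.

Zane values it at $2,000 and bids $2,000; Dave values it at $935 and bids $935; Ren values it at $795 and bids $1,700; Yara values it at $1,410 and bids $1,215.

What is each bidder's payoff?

Sorted high to low: Zane $2,000; Ren $1,700; Yara $1,215; Dave $935.
Zane has the top bid and wins; the price is the second-highest bid, $1,700.
Zane's payoff = $2,000 − $1,700 = $300. All other bidders lose, so their payoff is 0.

Payoffs: Zane $300, Dave $0, Ren $0, Yara $0.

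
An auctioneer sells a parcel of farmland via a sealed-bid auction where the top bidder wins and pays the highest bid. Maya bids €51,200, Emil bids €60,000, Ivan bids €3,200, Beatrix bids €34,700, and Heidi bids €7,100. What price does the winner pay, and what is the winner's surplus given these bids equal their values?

Ranking the bids: Emil €60,000, then Maya €51,200, then Beatrix €34,700, then Heidi €7,100, then Ivan €3,200.
Emil is the highest bidder, so Emil wins.
Under the first-price rule, the price is the highest bid: €60,000.
Surplus = €60,000 − €60,000 = €0.

The winner pays €60,000 for a surplus of €0.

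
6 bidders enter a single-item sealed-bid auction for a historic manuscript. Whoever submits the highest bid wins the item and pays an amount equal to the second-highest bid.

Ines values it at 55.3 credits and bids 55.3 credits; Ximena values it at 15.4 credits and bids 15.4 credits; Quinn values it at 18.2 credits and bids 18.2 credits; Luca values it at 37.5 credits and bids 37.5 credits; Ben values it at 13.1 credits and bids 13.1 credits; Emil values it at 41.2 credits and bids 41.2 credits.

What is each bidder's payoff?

Sorted high to low: Ines 55.3 credits > Emil 41.2 credits > Luca 37.5 credits > Quinn 18.2 credits > Ximena 15.4 credits > Ben 13.1 credits.
Ines has the top bid and wins; the price is the second-highest bid, 41.2 credits.
Ines's payoff = 55.3 credits − 41.2 credits = 14.1 credits. All other bidders lose, so their payoff is 0.

Ines 14.1 credits, Ximena 0.0 credits, Quinn 0.0 credits, Luca 0.0 credits, Ben 0.0 credits, Emil 0.0 credits.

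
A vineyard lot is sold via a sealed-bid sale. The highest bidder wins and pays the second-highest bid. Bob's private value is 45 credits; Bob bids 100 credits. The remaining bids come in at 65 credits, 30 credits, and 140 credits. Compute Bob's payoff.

Highest competing bid: 140 credits.
Bob's bid 100 credits is not the highest, so Bob loses, pays nothing, and earns zero payoff.

0 credits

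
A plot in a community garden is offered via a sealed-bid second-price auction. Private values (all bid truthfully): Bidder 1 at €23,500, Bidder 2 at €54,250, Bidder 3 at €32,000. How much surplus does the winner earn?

Bids in descending order: Bidder 2 €54,250 > Bidder 3 €32,000 > Bidder 1 €23,500.
Bidder 2 wins with the top bid and pays the second-highest, €32,000.
Surplus = €54,250 − €32,000 = €22,250.

Winner's surplus: €22,250.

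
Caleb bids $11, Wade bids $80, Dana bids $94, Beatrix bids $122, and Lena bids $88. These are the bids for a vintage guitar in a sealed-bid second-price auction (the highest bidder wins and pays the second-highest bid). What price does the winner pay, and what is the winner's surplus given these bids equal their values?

Sorted high to low: Beatrix $122, then Dana $94, then Lena $88, then Wade $80, then Caleb $11.
Beatrix is the highest bidder, so Beatrix wins.
Under the second-price rule, the price is the second-highest bid: $94.
Surplus = $122 − $94 = $28.

The winner pays $94 for a surplus of $28.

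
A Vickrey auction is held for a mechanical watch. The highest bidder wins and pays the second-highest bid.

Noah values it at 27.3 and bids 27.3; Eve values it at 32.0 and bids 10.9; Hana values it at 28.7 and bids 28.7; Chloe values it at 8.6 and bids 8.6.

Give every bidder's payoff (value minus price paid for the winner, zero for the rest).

Ranking the bids: Hana 28.7 > Noah 27.3 > Eve 10.9 > Chloe 8.6.
Hana has the top bid and wins; the price is the second-highest bid, 27.3.
Hana's payoff = 28.7 − 27.3 = 1.4. All other bidders lose, so their payoff is 0.

Noah 0.0, Eve 0.0, Hana 1.4, Chloe 0.0.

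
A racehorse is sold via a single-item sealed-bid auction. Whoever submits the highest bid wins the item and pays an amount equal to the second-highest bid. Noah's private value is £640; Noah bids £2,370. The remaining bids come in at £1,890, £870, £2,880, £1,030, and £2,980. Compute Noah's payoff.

Highest competing bid: £2,980.
Noah's bid £2,370 is not the highest, so Noah loses, pays nothing, and earns zero payoff.

Noah's payoff: £0.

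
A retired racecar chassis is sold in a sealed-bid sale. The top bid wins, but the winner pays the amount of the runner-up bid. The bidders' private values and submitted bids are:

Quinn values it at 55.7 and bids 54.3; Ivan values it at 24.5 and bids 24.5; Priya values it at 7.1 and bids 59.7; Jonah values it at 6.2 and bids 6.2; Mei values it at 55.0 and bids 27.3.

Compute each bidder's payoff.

Payoffs: Quinn 0.0, Ivan 0.0, Priya -47.2, Jonah 0.0, Mei 0.0.

Bids in descending order: Priya 59.7, then Quinn 54.3, then Mei 27.3, then Ivan 24.5, then Jonah 6.2.
Priya has the top bid and wins; the price is the second-highest bid, 54.3.
Priya's payoff = 7.1 − 54.3 = -47.2. All other bidders lose, so their payoff is 0.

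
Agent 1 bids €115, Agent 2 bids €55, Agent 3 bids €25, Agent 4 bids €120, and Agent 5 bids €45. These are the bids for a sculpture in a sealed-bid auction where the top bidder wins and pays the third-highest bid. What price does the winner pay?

Bids in descending order: Agent 4 €120, then Agent 1 €115, then Agent 2 €55, then Agent 5 €45, then Agent 3 €25.
Agent 4 is the highest bidder, so Agent 4 wins.
Under the third-price rule, the price is the third-highest bid: €55.

€55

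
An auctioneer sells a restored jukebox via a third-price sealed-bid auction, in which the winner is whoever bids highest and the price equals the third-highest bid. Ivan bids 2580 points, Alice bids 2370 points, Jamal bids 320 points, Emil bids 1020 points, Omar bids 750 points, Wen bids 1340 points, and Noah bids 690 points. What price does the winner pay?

1340 points

Sorted high to low: Ivan 2580 points; Alice 2370 points; Wen 1340 points; Emil 1020 points; Omar 750 points; Noah 690 points; Jamal 320 points.
Ivan is the highest bidder, so Ivan wins.
Under the third-price rule, the price is the third-highest bid: 1340 points.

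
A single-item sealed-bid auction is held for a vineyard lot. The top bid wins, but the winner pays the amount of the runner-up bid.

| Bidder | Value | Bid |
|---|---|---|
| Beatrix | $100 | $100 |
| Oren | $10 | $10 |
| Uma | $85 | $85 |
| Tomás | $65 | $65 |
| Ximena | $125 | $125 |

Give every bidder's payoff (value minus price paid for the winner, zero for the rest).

Bids in descending order: Ximena $125, then Beatrix $100, then Uma $85, then Tomás $65, then Oren $10.
Ximena has the top bid and wins; the price is the second-highest bid, $100.
Ximena's payoff = $125 − $100 = $25. All other bidders lose, so their payoff is 0.

Beatrix $0, Oren $0, Uma $0, Tomás $0, Ximena $25.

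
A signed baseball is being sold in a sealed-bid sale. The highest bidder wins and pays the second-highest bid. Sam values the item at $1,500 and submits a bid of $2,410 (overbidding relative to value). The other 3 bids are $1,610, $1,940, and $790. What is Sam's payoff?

Highest competing bid: $1,940.
Sam's bid $2,410 is the highest overall, so Sam wins and pays the second-highest bid, $1,940.
Payoff = value − price = $1,500 − $1,940 = -$440.

Sam's payoff: -$440.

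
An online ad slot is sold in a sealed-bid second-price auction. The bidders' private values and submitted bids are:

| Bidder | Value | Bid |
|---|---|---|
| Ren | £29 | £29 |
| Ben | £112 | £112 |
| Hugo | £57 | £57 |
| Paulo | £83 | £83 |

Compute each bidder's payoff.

Ordered from highest: Ben £112 > Paulo £83 > Hugo £57 > Ren £29.
Ben has the top bid and wins; the price is the second-highest bid, £83.
Ben's payoff = £112 − £83 = £29. All other bidders lose, so their payoff is 0.

Payoffs: Ren £0, Ben £29, Hugo £0, Paulo £0.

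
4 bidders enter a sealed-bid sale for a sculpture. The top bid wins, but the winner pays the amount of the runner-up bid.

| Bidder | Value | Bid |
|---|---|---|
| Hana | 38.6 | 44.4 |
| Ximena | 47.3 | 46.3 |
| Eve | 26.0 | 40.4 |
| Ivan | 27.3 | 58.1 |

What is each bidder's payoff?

Bids in descending order: Ivan 58.1 > Ximena 46.3 > Hana 44.4 > Eve 40.4.
Ivan has the top bid and wins; the price is the second-highest bid, 46.3.
Ivan's payoff = 27.3 − 46.3 = -19.0. All other bidders lose, so their payoff is 0.

Payoffs: Hana 0.0, Ximena 0.0, Eve 0.0, Ivan -19.0.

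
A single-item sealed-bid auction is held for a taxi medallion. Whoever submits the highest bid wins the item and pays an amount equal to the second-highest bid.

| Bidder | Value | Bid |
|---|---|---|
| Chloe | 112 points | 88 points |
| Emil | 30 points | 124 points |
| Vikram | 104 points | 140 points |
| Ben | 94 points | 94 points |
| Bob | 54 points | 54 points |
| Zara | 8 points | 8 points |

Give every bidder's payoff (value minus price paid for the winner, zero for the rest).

Payoffs: Chloe 0 points, Emil 0 points, Vikram -20 points, Ben 0 points, Bob 0 points, Zara 0 points.

Ordered from highest: Vikram 140 points; Emil 124 points; Ben 94 points; Chloe 88 points; Bob 54 points; Zara 8 points.
Vikram has the top bid and wins; the price is the second-highest bid, 124 points.
Vikram's payoff = 104 points − 124 points = -20 points. All other bidders lose, so their payoff is 0.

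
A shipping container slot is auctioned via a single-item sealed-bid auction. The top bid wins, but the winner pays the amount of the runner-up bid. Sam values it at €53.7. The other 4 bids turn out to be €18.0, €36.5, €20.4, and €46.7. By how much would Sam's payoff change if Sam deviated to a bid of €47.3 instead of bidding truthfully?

Payoff change: €0.0.

The highest competing bid is €46.7.
Bidding truthfully at €53.7: Sam has the top bid, wins, and pays the second-highest bid €46.7. Payoff = €53.7 − €46.7 = €7.0.
Bidding €47.3: Sam has the top bid, wins, and pays the second-highest bid €46.7. Payoff = €53.7 − €46.7 = €7.0.
Change = €7.0 − €7.0 = €0.0.
The bid only affects whether you win, not the price — here both bids land on the same side of the top rival bid, so the deviation is payoff-neutral.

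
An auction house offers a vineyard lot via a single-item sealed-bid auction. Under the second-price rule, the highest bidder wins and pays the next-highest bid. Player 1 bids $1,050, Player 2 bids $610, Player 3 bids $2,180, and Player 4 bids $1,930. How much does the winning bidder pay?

Price paid: $1,930.

Ordered from highest: Player 3 $2,180, then Player 4 $1,930, then Player 1 $1,050, then Player 2 $610.
Player 3 has the highest bid, so Player 3 wins.
The second-highest bid is $1,930, so that is what Player 3 pays.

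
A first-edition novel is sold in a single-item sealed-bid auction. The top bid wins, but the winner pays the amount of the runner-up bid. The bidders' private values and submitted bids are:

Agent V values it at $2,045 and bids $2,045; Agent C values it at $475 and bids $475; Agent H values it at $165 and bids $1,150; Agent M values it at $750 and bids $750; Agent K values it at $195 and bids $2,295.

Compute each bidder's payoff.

Payoffs: Agent V $0, Agent C $0, Agent H $0, Agent M $0, Agent K -$1,850.

Bids in descending order: Agent K $2,295, then Agent V $2,045, then Agent H $1,150, then Agent M $750, then Agent C $475.
Agent K has the top bid and wins; the price is the second-highest bid, $2,045.
Agent K's payoff = $195 − $2,045 = -$1,850. All other bidders lose, so their payoff is 0.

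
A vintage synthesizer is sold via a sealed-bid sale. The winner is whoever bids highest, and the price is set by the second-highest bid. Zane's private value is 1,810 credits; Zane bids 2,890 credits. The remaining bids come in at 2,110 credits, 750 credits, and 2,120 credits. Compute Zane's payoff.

Zane's payoff: -310 credits.

Highest competing bid: 2,120 credits.
Zane's bid 2,890 credits is the highest overall, so Zane wins and pays the second-highest bid, 2,120 credits.
Payoff = value − price = 1,810 credits − 2,120 credits = -310 credits.
Overbidding won the item at a price above value — truthful bidding would have avoided this loss.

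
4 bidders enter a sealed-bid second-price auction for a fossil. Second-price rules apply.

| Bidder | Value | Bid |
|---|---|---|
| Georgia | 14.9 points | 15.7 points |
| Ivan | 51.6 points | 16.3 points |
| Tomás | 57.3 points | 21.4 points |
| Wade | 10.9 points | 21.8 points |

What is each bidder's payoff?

Payoffs: Georgia 0.0 points, Ivan 0.0 points, Tomás 0.0 points, Wade -10.5 points.

Ranking the bids: Wade 21.8 points > Tomás 21.4 points > Ivan 16.3 points > Georgia 15.7 points.
Wade has the top bid and wins; the price is the second-highest bid, 21.4 points.
Wade's payoff = 10.9 points − 21.4 points = -10.5 points. All other bidders lose, so their payoff is 0.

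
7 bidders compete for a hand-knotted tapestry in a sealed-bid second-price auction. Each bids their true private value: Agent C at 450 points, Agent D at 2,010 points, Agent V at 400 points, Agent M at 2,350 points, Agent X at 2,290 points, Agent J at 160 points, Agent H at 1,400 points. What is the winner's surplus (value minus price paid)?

Surplus = 60 points.

Ranking the bids: Agent M 2,350 points, then Agent X 2,290 points, then Agent D 2,010 points, then Agent H 1,400 points, then Agent C 450 points, then Agent V 400 points, then Agent J 160 points.
Agent M wins with the top bid and pays the second-highest, 2,290 points.
Surplus = 2,350 points − 2,290 points = 60 points.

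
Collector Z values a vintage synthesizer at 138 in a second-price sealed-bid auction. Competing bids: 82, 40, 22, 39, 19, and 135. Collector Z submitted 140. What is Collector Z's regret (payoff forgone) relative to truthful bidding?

The highest competing bid is 135.
Bidding truthfully at 138: Collector Z has the top bid, wins, and pays the second-highest bid 135. Payoff = 138 − 135 = 3.
Bidding 140: Collector Z has the top bid, wins, and pays the second-highest bid 135. Payoff = 138 − 135 = 3.
Regret = truthful payoff − actual payoff = 3 − 3 = 0.

Regret: 0.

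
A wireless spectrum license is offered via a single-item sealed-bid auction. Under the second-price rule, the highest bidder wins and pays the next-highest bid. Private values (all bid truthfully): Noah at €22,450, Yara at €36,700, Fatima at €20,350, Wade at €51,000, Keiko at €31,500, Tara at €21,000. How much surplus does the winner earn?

Ranking the bids: Wade €51,000, then Yara €36,700, then Keiko €31,500, then Noah €22,450, then Tara €21,000, then Fatima €20,350.
Wade wins with the top bid and pays the second-highest, €36,700.
Surplus = €51,000 − €36,700 = €14,300.

Surplus = €14,300.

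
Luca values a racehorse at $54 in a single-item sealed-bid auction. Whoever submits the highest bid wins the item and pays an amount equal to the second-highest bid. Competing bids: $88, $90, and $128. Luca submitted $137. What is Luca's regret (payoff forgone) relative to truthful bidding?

The highest competing bid is $128.
Bidding truthfully at $54: the top bid is $128 (a rival), so Luca loses. Payoff = $0.
Bidding $137: Luca has the top bid, wins, and pays the second-highest bid $128. Payoff = $54 − $128 = -$74.
Regret = truthful payoff − actual payoff = $0 − -$74 = $74.
Deviating from a truthful bid can only lose payoff in a second-price auction — never gain.

Payoff forgone: $74.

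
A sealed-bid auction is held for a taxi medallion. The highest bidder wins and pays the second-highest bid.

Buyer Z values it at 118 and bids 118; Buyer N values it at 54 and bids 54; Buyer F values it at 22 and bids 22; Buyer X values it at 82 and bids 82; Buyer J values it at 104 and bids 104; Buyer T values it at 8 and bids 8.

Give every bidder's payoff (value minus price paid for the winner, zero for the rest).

Payoffs: Buyer Z 14, Buyer N 0, Buyer F 0, Buyer X 0, Buyer J 0, Buyer T 0.

Ordered from highest: Buyer Z 118 > Buyer J 104 > Buyer X 82 > Buyer N 54 > Buyer F 22 > Buyer T 8.
Buyer Z has the top bid and wins; the price is the second-highest bid, 104.
Buyer Z's payoff = 118 − 104 = 14. All other bidders lose, so their payoff is 0.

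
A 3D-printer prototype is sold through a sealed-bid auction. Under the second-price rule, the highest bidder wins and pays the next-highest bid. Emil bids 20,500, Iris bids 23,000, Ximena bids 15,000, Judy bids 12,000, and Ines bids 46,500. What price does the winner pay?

Sorted high to low: Ines 46,500, then Iris 23,000, then Emil 20,500, then Ximena 15,000, then Judy 12,000.
Ines has the highest bid, so Ines wins.
The second-highest bid is 23,000, so that is what Ines pays.

The winner pays 23,000.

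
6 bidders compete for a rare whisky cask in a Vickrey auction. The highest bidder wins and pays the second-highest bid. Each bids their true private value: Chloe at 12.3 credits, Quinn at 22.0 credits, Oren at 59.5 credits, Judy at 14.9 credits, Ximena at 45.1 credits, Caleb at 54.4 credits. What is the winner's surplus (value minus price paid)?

5.1 credits

Ordered from highest: Oren 59.5 credits; Caleb 54.4 credits; Ximena 45.1 credits; Quinn 22.0 credits; Judy 14.9 credits; Chloe 12.3 credits.
Oren wins with the top bid and pays the second-highest, 54.4 credits.
Surplus = 59.5 credits − 54.4 credits = 5.1 credits.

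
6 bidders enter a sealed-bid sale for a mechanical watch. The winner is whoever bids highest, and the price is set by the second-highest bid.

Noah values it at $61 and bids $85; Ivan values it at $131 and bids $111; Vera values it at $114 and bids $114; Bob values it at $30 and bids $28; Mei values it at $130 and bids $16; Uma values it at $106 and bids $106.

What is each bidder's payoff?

Payoffs: Noah $0, Ivan $0, Vera $3, Bob $0, Mei $0, Uma $0.

Ranking the bids: Vera $114 > Ivan $111 > Uma $106 > Noah $85 > Bob $28 > Mei $16.
Vera has the top bid and wins; the price is the second-highest bid, $111.
Vera's payoff = $114 − $111 = $3. All other bidders lose, so their payoff is 0.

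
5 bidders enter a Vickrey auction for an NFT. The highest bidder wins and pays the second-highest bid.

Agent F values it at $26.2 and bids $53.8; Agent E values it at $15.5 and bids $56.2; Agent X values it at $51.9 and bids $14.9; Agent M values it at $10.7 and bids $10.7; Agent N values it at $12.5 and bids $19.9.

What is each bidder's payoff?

Ordered from highest: Agent E $56.2, then Agent F $53.8, then Agent N $19.9, then Agent X $14.9, then Agent M $10.7.
Agent E has the top bid and wins; the price is the second-highest bid, $53.8.
Agent E's payoff = $15.5 − $53.8 = -$38.3. All other bidders lose, so their payoff is 0.

Agent F $0.0, Agent E -$38.3, Agent X $0.0, Agent M $0.0, Agent N $0.0.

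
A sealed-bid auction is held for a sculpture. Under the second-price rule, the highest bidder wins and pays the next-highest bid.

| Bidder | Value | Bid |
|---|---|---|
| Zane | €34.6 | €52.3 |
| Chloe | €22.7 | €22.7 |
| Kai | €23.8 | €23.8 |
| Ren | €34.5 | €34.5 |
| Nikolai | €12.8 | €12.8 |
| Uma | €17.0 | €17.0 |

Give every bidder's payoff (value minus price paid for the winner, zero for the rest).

Bids in descending order: Zane €52.3, then Ren €34.5, then Kai €23.8, then Chloe €22.7, then Uma €17.0, then Nikolai €12.8.
Zane has the top bid and wins; the price is the second-highest bid, €34.5.
Zane's payoff = €34.6 − €34.5 = €0.1. All other bidders lose, so their payoff is 0.

Payoffs: Zane €0.1, Chloe €0.0, Kai €0.0, Ren €0.0, Nikolai €0.0, Uma €0.0.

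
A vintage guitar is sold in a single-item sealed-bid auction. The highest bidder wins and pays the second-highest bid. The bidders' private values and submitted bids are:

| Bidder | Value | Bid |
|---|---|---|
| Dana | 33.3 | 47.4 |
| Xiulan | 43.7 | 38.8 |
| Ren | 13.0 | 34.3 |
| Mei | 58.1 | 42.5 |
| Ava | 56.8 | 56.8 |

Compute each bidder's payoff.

Ordered from highest: Ava 56.8; Dana 47.4; Mei 42.5; Xiulan 38.8; Ren 34.3.
Ava has the top bid and wins; the price is the second-highest bid, 47.4.
Ava's payoff = 56.8 − 47.4 = 9.4. All other bidders lose, so their payoff is 0.

Dana 0.0, Xiulan 0.0, Ren 0.0, Mei 0.0, Ava 9.4.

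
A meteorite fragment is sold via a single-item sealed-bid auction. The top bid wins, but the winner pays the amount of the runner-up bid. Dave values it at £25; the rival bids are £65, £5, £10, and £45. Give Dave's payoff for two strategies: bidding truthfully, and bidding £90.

The highest competing bid is £65.
Bidding truthfully at £25: the top bid is £65 (a rival), so Dave loses. Payoff = £0.
Bidding £90: Dave has the top bid, wins, and pays the second-highest bid £65. Payoff = £25 − £65 = -£40.

Truthful: £0; alternative: -£40.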